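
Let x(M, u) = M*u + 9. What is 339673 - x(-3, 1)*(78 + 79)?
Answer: 338731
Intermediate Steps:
x(M, u) = 9 + M*u
339673 - x(-3, 1)*(78 + 79) = 339673 - (9 - 3*1)*(78 + 79) = 339673 - (9 - 3)*157 = 339673 - 6*157 = 339673 - 1*942 = 339673 - 942 = 338731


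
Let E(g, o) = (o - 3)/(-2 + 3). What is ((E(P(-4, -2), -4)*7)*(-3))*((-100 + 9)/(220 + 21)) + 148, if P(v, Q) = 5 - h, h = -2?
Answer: 22291/241 ≈ 92.494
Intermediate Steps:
P(v, Q) = 7 (P(v, Q) = 5 - 1*(-2) = 5 + 2 = 7)
E(g, o) = -3 + o (E(g, o) = (-3 + o)/1 = (-3 + o)*1 = -3 + o)
((E(P(-4, -2), -4)*7)*(-3))*((-100 + 9)/(220 + 21)) + 148 = (((-3 - 4)*7)*(-3))*((-100 + 9)/(220 + 21)) + 148 = (-7*7*(-3))*(-91/241) + 148 = (-49*(-3))*(-91*1/241) + 148 = 147*(-91/241) + 148 = -13377/241 + 148 = 22291/241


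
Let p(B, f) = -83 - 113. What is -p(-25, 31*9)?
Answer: 196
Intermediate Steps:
p(B, f) = -196
-p(-25, 31*9) = -1*(-196) = 196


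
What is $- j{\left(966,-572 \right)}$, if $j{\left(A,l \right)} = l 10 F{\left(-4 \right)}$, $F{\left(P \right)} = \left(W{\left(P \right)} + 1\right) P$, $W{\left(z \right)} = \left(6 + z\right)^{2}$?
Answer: $-114400$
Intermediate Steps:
$F{\left(P \right)} = P \left(1 + \left(6 + P\right)^{2}\right)$ ($F{\left(P \right)} = \left(\left(6 + P\right)^{2} + 1\right) P = \left(1 + \left(6 + P\right)^{2}\right) P = P \left(1 + \left(6 + P\right)^{2}\right)$)
$j{\left(A,l \right)} = - 200 l$ ($j{\left(A,l \right)} = l 10 \left(- 4 \left(1 + \left(6 - 4\right)^{2}\right)\right) = 10 l \left(- 4 \left(1 + 2^{2}\right)\right) = 10 l \left(- 4 \left(1 + 4\right)\right) = 10 l \left(\left(-4\right) 5\right) = 10 l \left(-20\right) = - 200 l$)
$- j{\left(966,-572 \right)} = - \left(-200\right) \left(-572\right) = \left(-1\right) 114400 = -114400$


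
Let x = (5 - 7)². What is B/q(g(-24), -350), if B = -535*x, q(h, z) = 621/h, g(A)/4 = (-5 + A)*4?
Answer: 992960/621 ≈ 1599.0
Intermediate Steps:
g(A) = -80 + 16*A (g(A) = 4*((-5 + A)*4) = 4*(-20 + 4*A) = -80 + 16*A)
x = 4 (x = (-2)² = 4)
B = -2140 (B = -535*4 = -2140)
B/q(g(-24), -350) = -2140/(621/(-80 + 16*(-24))) = -2140/(621/(-80 - 384)) = -2140/(621/(-464)) = -2140/(621*(-1/464)) = -2140/(-621/464) = -2140*(-464/621) = 992960/621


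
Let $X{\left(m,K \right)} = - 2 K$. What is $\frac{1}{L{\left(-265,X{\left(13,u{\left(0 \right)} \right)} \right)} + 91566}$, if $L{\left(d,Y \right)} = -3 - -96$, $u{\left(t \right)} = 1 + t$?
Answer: $\frac{1}{91659} \approx 1.091 \cdot 10^{-5}$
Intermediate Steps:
$L{\left(d,Y \right)} = 93$ ($L{\left(d,Y \right)} = -3 + 96 = 93$)
$\frac{1}{L{\left(-265,X{\left(13,u{\left(0 \right)} \right)} \right)} + 91566} = \frac{1}{93 + 91566} = \frac{1}{91659}$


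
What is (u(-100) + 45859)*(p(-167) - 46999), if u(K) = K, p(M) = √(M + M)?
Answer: -2150627241 + 45759*I*√334 ≈ -2.1506e+9 + 8.3628e+5*I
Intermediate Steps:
p(M) = √2*√M (p(M) = √(2*M) = √2*√M)
(u(-100) + 45859)*(p(-167) - 46999) = (-100 + 45859)*(√2*√(-167) - 46999) = 45759*(√2*(I*√167) - 46999) = 45759*(I*√334 - 46999) = 45759*(-46999 + I*√334) = -2150627241 + 45759*I*√334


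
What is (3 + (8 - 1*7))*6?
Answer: 24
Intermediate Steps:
(3 + (8 - 1*7))*6 = (3 + (8 - 7))*6 = (3 + 1)*6 = 4*6 = 24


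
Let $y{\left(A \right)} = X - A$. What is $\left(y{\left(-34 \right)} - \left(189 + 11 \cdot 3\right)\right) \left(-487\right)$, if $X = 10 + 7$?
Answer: $83277$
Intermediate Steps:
$X = 17$
$y{\left(A \right)} = 17 - A$
$\left(y{\left(-34 \right)} - \left(189 + 11 \cdot 3\right)\right) \left(-487\right) = \left(\left(17 - -34\right) - \left(189 + 11 \cdot 3\right)\right) \left(-487\right) = \left(\left(17 + 34\right) - 222\right) \left(-487\right) = \left(51 - 222\right) \left(-487\right) = \left(-171\right) \left(-487\right) = 83277$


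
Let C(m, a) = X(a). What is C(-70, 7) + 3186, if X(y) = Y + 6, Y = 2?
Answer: 3194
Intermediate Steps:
X(y) = 8 (X(y) = 2 + 6 = 8)
C(m, a) = 8
C(-70, 7) + 3186 = 8 + 3186 = 3194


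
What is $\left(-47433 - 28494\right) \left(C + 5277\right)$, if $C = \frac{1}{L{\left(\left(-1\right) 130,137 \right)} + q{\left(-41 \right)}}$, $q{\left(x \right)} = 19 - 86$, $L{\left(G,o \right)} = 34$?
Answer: $- \frac{4407309260}{11} \approx -4.0066 \cdot 10^{8}$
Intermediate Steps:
$q{\left(x \right)} = -67$ ($q{\left(x \right)} = 19 - 86 = -67$)
$C = - \frac{1}{33}$ ($C = \frac{1}{34 - 67} = \frac{1}{-33} = - \frac{1}{33} \approx -0.030303$)
$\left(-47433 - 28494\right) \left(C + 5277\right) = \left(-47433 - 28494\right) \left(- \frac{1}{33} + 5277\right) = \left(-75927\right) \frac{174140}{33} = - \frac{4407309260}{11}$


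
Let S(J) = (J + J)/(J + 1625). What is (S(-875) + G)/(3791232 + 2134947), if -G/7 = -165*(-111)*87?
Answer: -4780216/2539791 ≈ -1.8821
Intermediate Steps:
G = -11153835 (G = -7*(-165*(-111))*87 = -128205*87 = -7*1593405 = -11153835)
S(J) = 2*J/(1625 + J) (S(J) = (2*J)/(1625 + J) = 2*J/(1625 + J))
(S(-875) + G)/(3791232 + 2134947) = (2*(-875)/(1625 - 875) - 11153835)/(3791232 + 2134947) = (2*(-875)/750 - 11153835)/5926179 = (2*(-875)*(1/750) - 11153835)*(1/5926179) = (-7/3 - 11153835)*(1/5926179) = -33461512/3*1/5926179 = -4780216/2539791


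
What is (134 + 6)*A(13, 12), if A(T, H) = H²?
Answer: 20160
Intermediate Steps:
(134 + 6)*A(13, 12) = (134 + 6)*12² = 140*144 = 20160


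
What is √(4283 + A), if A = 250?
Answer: √4533 ≈ 67.328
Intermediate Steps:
√(4283 + A) = √(4283 + 250) = √4533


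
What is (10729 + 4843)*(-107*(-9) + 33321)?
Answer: 533870448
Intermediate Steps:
(10729 + 4843)*(-107*(-9) + 33321) = 15572*(963 + 33321) = 15572*34284 = 533870448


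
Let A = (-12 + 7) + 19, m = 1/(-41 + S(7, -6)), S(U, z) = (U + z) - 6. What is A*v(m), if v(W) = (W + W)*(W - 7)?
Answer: 2261/529 ≈ 4.2741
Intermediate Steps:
S(U, z) = -6 + U + z
m = -1/46 (m = 1/(-41 + (-6 + 7 - 6)) = 1/(-41 - 5) = 1/(-46) = -1/46 ≈ -0.021739)
A = 14 (A = -5 + 19 = 14)
v(W) = 2*W*(-7 + W) (v(W) = (2*W)*(-7 + W) = 2*W*(-7 + W))
A*v(m) = 14*(2*(-1/46)*(-7 - 1/46)) = 14*(2*(-1/46)*(-323/46)) = 14*(323/1058) = 2261/529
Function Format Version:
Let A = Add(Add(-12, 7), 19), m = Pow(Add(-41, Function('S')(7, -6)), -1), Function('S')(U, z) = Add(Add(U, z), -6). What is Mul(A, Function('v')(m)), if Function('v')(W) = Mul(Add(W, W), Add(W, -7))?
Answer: Rational(2261, 529) ≈ 4.2741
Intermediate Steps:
Function('S')(U, z) = Add(-6, U, z)
m = Rational(-1, 46) (m = Pow(Add(-41, Add(-6, 7, -6)), -1) = Pow(Add(-41, -5), -1) = Pow(-46, -1) = Rational(-1, 46) ≈ -0.021739)
A = 14 (A = Add(-5, 19) = 14)
Function('v')(W) = Mul(2, W, Add(-7, W)) (Function('v')(W) = Mul(Mul(2, W), Add(-7, W)) = Mul(2, W, Add(-7, W)))
Mul(A, Function('v')(m)) = Mul(14, Mul(2, Rational(-1, 46), Add(-7, Rational(-1, 46)))) = Mul(14, Mul(2, Rational(-1, 46), Rational(-323, 46))) = Mul(14, Rational(323, 1058)) = Rational(2261, 529)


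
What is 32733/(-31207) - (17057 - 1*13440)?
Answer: -112908452/31207 ≈ -3618.0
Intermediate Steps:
32733/(-31207) - (17057 - 1*13440) = 32733*(-1/31207) - (17057 - 13440) = -32733/31207 - 1*3617 = -32733/31207 - 3617 = -112908452/31207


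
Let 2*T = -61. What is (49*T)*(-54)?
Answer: 80703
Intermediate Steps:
T = -61/2 (T = (1/2)*(-61) = -61/2 ≈ -30.500)
(49*T)*(-54) = (49*(-61/2))*(-54) = -2989/2*(-54) = 80703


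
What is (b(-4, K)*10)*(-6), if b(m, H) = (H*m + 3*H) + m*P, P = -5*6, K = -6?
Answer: -7560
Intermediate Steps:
P = -30
b(m, H) = -30*m + 3*H + H*m (b(m, H) = (H*m + 3*H) + m*(-30) = (3*H + H*m) - 30*m = -30*m + 3*H + H*m)
(b(-4, K)*10)*(-6) = ((-30*(-4) + 3*(-6) - 6*(-4))*10)*(-6) = ((120 - 18 + 24)*10)*(-6) = (126*10)*(-6) = 1260*(-6) = -7560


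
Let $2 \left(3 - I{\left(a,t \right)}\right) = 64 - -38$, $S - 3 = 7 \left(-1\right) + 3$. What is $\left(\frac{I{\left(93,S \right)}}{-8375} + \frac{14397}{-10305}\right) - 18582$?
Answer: $- \frac{106921865099}{5753625} \approx -18583.0$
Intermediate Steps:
$S = -1$ ($S = 3 + \left(7 \left(-1\right) + 3\right) = 3 + \left(-7 + 3\right) = 3 - 4 = -1$)
$I{\left(a,t \right)} = -48$ ($I{\left(a,t \right)} = 3 - \frac{64 - -38}{2} = 3 - \frac{64 + 38}{2} = 3 - 51 = -48$)
$\left(\frac{I{\left(93,S \right)}}{-8375} + \frac{14397}{-10305}\right) - 18582 = \left(- \frac{48}{-8375} + \frac{14397}{-10305}\right) - 18582 = \left(\left(-48\right) \left(- \frac{1}{8375}\right) + 14397 \left(- \frac{1}{10305}\right)\right) - 18582 = \left(\frac{48}{8375} - \frac{4799}{3435}\right) - 18582 = - \frac{8005349}{5753625} - 18582 = - \frac{106921865099}{5753625}$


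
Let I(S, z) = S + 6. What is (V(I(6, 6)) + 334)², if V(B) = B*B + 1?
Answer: 229441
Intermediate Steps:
I(S, z) = 6 + S
V(B) = 1 + B² (V(B) = B² + 1 = 1 + B²)
(V(I(6, 6)) + 334)² = ((1 + (6 + 6)²) + 334)² = ((1 + 12²) + 334)² = ((1 + 144) + 334)² = (145 + 334)² = 479² = 229441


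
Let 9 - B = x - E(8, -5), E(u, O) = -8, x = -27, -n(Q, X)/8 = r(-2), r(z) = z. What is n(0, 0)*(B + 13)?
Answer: 656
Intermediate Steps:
n(Q, X) = 16 (n(Q, X) = -8*(-2) = 16)
B = 28 (B = 9 - (-27 - 1*(-8)) = 9 - (-27 + 8) = 9 - 1*(-19) = 9 + 19 = 28)
n(0, 0)*(B + 13) = 16*(28 + 13) = 16*41 = 656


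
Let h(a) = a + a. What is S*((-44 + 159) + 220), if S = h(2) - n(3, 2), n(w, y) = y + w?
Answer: -335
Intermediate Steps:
n(w, y) = w + y
h(a) = 2*a
S = -1 (S = 2*2 - (3 + 2) = 4 - 1*5 = 4 - 5 = -1)
S*((-44 + 159) + 220) = -((-44 + 159) + 220) = -(115 + 220) = -1*335 = -335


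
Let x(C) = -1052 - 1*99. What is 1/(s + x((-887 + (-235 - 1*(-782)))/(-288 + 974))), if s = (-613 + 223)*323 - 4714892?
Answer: -1/4842013 ≈ -2.0653e-7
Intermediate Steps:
x(C) = -1151 (x(C) = -1052 - 99 = -1151)
s = -4840862 (s = -390*323 - 4714892 = -125970 - 4714892 = -4840862)
1/(s + x((-887 + (-235 - 1*(-782)))/(-288 + 974))) = 1/(-4840862 - 1151) = 1/(-4842013) = -1/4842013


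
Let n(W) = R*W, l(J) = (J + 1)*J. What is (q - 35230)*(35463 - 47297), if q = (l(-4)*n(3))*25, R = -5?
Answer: 470164820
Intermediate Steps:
l(J) = J*(1 + J) (l(J) = (1 + J)*J = J*(1 + J))
n(W) = -5*W
q = -4500 (q = ((-4*(1 - 4))*(-5*3))*25 = (-4*(-3)*(-15))*25 = (12*(-15))*25 = -180*25 = -4500)
(q - 35230)*(35463 - 47297) = (-4500 - 35230)*(35463 - 47297) = -39730*(-11834) = 470164820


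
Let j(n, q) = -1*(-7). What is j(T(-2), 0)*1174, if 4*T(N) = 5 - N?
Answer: 8218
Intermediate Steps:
T(N) = 5/4 - N/4 (T(N) = (5 - N)/4 = 5/4 - N/4)
j(n, q) = 7
j(T(-2), 0)*1174 = 7*1174 = 8218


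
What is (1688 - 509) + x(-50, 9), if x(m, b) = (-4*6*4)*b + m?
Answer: 265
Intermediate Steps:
x(m, b) = m - 96*b (x(m, b) = (-24*4)*b + m = -96*b + m = m - 96*b)
(1688 - 509) + x(-50, 9) = (1688 - 509) + (-50 - 96*9) = 1179 + (-50 - 864) = 1179 - 914 = 265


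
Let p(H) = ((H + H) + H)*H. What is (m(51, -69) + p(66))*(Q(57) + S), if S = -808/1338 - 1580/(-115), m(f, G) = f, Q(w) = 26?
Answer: 2633306902/5129 ≈ 5.1342e+5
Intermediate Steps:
p(H) = 3*H² (p(H) = (2*H + H)*H = (3*H)*H = 3*H²)
S = 202112/15387 (S = -808*1/1338 - 1580*(-1/115) = -404/669 + 316/23 = 202112/15387 ≈ 13.135)
(m(51, -69) + p(66))*(Q(57) + S) = (51 + 3*66²)*(26 + 202112/15387) = (51 + 3*4356)*(602174/15387) = (51 + 13068)*(602174/15387) = 13119*(602174/15387) = 2633306902/5129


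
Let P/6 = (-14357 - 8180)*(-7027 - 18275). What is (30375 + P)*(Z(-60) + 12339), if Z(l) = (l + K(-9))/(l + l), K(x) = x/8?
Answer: 13509955941612417/320 ≈ 4.2219e+13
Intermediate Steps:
K(x) = x/8 (K(x) = x*(⅛) = x/8)
P = 3421387044 (P = 6*((-14357 - 8180)*(-7027 - 18275)) = 6*(-22537*(-25302)) = 6*570231174 = 3421387044)
Z(l) = (-9/8 + l)/(2*l) (Z(l) = (l + (⅛)*(-9))/(l + l) = (l - 9/8)/((2*l)) = (-9/8 + l)*(1/(2*l)) = (-9/8 + l)/(2*l))
(30375 + P)*(Z(-60) + 12339) = (30375 + 3421387044)*((1/16)*(-9 + 8*(-60))/(-60) + 12339) = 3421417419*((1/16)*(-1/60)*(-9 - 480) + 12339) = 3421417419*((1/16)*(-1/60)*(-489) + 12339) = 3421417419*(163/320 + 12339) = 3421417419*(3948643/320) = 13509955941612417/320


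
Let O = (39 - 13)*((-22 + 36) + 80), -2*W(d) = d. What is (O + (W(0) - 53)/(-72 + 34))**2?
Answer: 8635055625/1444 ≈ 5.9800e+6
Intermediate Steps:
W(d) = -d/2
O = 2444 (O = 26*(14 + 80) = 26*94 = 2444)
(O + (W(0) - 53)/(-72 + 34))**2 = (2444 + (-1/2*0 - 53)/(-72 + 34))**2 = (2444 + (0 - 53)/(-38))**2 = (2444 - 53*(-1/38))**2 = (2444 + 53/38)**2 = (92925/38)**2 = 8635055625/1444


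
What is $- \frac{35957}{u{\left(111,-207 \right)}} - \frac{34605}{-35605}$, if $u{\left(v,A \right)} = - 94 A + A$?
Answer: $- \frac{122813626}{137086371} \approx -0.89589$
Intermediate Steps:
$u{\left(v,A \right)} = - 93 A$
$- \frac{35957}{u{\left(111,-207 \right)}} - \frac{34605}{-35605} = - \frac{35957}{\left(-93\right) \left(-207\right)} - \frac{34605}{-35605} = - \frac{35957}{19251} - - \frac{6921}{7121} = \left(-35957\right) \frac{1}{19251} + \frac{6921}{7121} = - \frac{35957}{19251} + \frac{6921}{7121} = - \frac{122813626}{137086371}$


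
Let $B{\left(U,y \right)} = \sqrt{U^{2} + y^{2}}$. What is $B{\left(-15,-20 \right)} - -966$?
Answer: $991$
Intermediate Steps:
$B{\left(-15,-20 \right)} - -966 = \sqrt{\left(-15\right)^{2} + \left(-20\right)^{2}} - -966 = \sqrt{225 + 400} + 966 = \sqrt{625} + 966 = 25 + 966 = 991$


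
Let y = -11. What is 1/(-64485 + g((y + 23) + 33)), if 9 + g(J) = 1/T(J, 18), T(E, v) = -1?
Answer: -1/64495 ≈ -1.5505e-5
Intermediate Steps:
g(J) = -10 (g(J) = -9 + 1/(-1) = -9 - 1 = -10)
1/(-64485 + g((y + 23) + 33)) = 1/(-64485 - 10) = 1/(-64495) = -1/64495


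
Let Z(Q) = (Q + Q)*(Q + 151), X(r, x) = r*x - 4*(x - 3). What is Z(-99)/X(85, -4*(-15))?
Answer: -429/203 ≈ -2.1133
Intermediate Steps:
X(r, x) = 12 - 4*x + r*x (X(r, x) = r*x - 4*(-3 + x) = r*x + (12 - 4*x) = 12 - 4*x + r*x)
Z(Q) = 2*Q*(151 + Q) (Z(Q) = (2*Q)*(151 + Q) = 2*Q*(151 + Q))
Z(-99)/X(85, -4*(-15)) = (2*(-99)*(151 - 99))/(12 - (-16)*(-15) + 85*(-4*(-15))) = (2*(-99)*52)/(12 - 4*60 + 85*60) = -10296/(12 - 240 + 5100) = -10296/4872 = -10296*1/4872 = -429/203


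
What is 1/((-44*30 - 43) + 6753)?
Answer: 1/5390 ≈ 0.00018553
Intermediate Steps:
1/((-44*30 - 43) + 6753) = 1/((-1320 - 43) + 6753) = 1/(-1363 + 6753) = 1/5390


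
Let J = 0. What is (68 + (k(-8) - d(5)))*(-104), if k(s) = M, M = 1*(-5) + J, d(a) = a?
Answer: -6032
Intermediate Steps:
M = -5 (M = 1*(-5) + 0 = -5 + 0 = -5)
k(s) = -5
(68 + (k(-8) - d(5)))*(-104) = (68 + (-5 - 1*5))*(-104) = (68 + (-5 - 5))*(-104) = (68 - 10)*(-104) = 58*(-104) = -6032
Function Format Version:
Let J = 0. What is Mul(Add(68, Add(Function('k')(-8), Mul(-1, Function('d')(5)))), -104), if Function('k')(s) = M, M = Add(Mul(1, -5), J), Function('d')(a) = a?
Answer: -6032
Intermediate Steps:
M = -5 (M = Add(Mul(1, -5), 0) = Add(-5, 0) = -5)
Function('k')(s) = -5
Mul(Add(68, Add(Function('k')(-8), Mul(-1, Function('d')(5)))), -104) = Mul(Add(68, Add(-5, Mul(-1, 5))), -104) = Mul(Add(68, Add(-5, -5)), -104) = Mul(Add(68, -10), -104) = Mul(58, -104) = -6032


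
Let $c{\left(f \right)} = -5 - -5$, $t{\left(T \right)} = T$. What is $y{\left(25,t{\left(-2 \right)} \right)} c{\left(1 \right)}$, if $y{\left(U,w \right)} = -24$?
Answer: $0$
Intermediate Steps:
$c{\left(f \right)} = 0$ ($c{\left(f \right)} = -5 + 5 = 0$)
$y{\left(25,t{\left(-2 \right)} \right)} c{\left(1 \right)} = \left(-24\right) 0 = 0$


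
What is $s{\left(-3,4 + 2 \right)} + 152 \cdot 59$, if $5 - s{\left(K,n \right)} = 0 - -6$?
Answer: $8967$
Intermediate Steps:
$s{\left(K,n \right)} = -1$ ($s{\left(K,n \right)} = 5 - \left(0 - -6\right) = 5 - \left(0 + 6\right) = 5 - 6 = -1$)
$s{\left(-3,4 + 2 \right)} + 152 \cdot 59 = -1 + 152 \cdot 59 = -1 + 8968 = 8967$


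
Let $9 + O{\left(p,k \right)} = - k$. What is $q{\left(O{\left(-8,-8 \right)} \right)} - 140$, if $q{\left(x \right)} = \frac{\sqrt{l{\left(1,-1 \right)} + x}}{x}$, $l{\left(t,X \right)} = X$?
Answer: $-140 - i \sqrt{2} \approx -140.0 - 1.4142 i$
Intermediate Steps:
$O{\left(p,k \right)} = -9 - k$
$q{\left(x \right)} = \frac{\sqrt{-1 + x}}{x}$
$q{\left(O{\left(-8,-8 \right)} \right)} - 140 = \frac{\sqrt{-1 - 1}}{-9 - -8} - 140 = \frac{\sqrt{-1 + \left(-9 + 8\right)}}{-9 + 8} - 140 = \frac{\sqrt{-1 - 1}}{-1} - 140 = - \sqrt{-2} - 140 = - i \sqrt{2} - 140 = -140 - i \sqrt{2}$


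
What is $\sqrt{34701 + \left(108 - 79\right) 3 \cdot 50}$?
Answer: $3 \sqrt{4339} \approx 197.61$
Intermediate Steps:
$\sqrt{34701 + \left(108 - 79\right) 3 \cdot 50} = \sqrt{34701 + 29 \cdot 150} = \sqrt{34701 + 4350} = \sqrt{39051} = 3 \sqrt{4339}$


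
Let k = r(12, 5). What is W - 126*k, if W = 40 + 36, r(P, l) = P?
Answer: -1436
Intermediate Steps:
W = 76
k = 12
W - 126*k = 76 - 126*12 = 76 - 1512 = -1436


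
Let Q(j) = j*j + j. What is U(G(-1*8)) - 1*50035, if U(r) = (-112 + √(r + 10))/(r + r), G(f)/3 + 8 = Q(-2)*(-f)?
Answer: -150112/3 + √34/48 ≈ -50037.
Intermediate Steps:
Q(j) = j + j² (Q(j) = j² + j = j + j²)
G(f) = -24 - 6*f (G(f) = -24 + 3*((-2*(1 - 2))*(-f)) = -24 + 3*((-2*(-1))*(-f)) = -24 + 3*(2*(-f)) = -24 + 3*(-2*f) = -24 - 6*f)
U(r) = (-112 + √(10 + r))/(2*r) (U(r) = (-112 + √(10 + r))/((2*r)) = (-112 + √(10 + r))*(1/(2*r)) = (-112 + √(10 + r))/(2*r))
U(G(-1*8)) - 1*50035 = (-112 + √(10 + (-24 - (-6)*8)))/(2*(-24 - (-6)*8)) - 1*50035 = (-112 + √(10 + (-24 - 6*(-8))))/(2*(-24 - 6*(-8))) - 50035 = (-112 + √(10 + (-24 + 48)))/(2*(-24 + 48)) - 50035 = (½)*(-112 + √(10 + 24))/24 - 50035 = (½)*(1/24)*(-112 + √34) - 50035 = (-7/3 + √34/48) - 50035 = -150112/3 + √34/48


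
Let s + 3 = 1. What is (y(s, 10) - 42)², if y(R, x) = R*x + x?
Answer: 2704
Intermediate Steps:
s = -2 (s = -3 + 1 = -2)
y(R, x) = x + R*x
(y(s, 10) - 42)² = (10*(1 - 2) - 42)² = (10*(-1) - 42)² = (-10 - 42)² = (-52)² = 2704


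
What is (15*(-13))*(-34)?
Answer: 6630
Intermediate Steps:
(15*(-13))*(-34) = -195*(-34) = 6630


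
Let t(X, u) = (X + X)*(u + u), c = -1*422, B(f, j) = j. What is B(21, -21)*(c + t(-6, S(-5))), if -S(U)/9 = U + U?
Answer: 54222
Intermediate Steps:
S(U) = -18*U (S(U) = -9*(U + U) = -18*U)
c = -422
t(X, u) = 4*X*u (t(X, u) = (2*X)*(2*u) = 4*X*u)
B(21, -21)*(c + t(-6, S(-5))) = -21*(-422 + 4*(-6)*(-18*(-5))) = -21*(-422 + 4*(-6)*90) = -21*(-422 - 2160) = -21*(-2582) = 54222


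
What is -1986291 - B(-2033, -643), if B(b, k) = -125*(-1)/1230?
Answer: -488627611/246 ≈ -1.9863e+6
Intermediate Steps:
B(b, k) = 25/246 (B(b, k) = 125*(1/1230) = 25/246)
-1986291 - B(-2033, -643) = -1986291 - 1*25/246 = -1986291 - 25/246 = -488627611/246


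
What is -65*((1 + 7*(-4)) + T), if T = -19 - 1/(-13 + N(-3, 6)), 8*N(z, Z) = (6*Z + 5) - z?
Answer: 8944/3 ≈ 2981.3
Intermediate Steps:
N(z, Z) = 5/8 - z/8 + 3*Z/4 (N(z, Z) = ((6*Z + 5) - z)/8 = ((5 + 6*Z) - z)/8 = (5 - z + 6*Z)/8 = 5/8 - z/8 + 3*Z/4)
T = -283/15 (T = -19 - 1/(-13 + (5/8 - 1/8*(-3) + (3/4)*6)) = -19 - 1/(-13 + (5/8 + 3/8 + 9/2)) = -19 - 1/(-13 + 11/2) = -19 - 1/(-15/2) = -19 - 1*(-2/15) = -19 + 2/15 = -283/15 ≈ -18.867)
-65*((1 + 7*(-4)) + T) = -65*((1 + 7*(-4)) - 283/15) = -65*((1 - 28) - 283/15) = -65*(-27 - 283/15) = -65*(-688/15) = 8944/3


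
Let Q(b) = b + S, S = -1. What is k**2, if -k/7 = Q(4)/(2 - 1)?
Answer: 441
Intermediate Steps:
Q(b) = -1 + b (Q(b) = b - 1 = -1 + b)
k = -21 (k = -7*(-1 + 4)/(2 - 1) = -7*3/1 = -7*3 = -21)
k**2 = (-21)**2 = 441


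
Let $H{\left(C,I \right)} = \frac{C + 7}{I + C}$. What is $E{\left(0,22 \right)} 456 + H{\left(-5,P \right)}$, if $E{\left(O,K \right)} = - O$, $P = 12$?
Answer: $\frac{2}{7} \approx 0.28571$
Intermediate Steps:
$H{\left(C,I \right)} = \frac{7 + C}{C + I}$
$E{\left(0,22 \right)} 456 + H{\left(-5,P \right)} = \left(-1\right) 0 \cdot 456 + \frac{7 - 5}{-5 + 12} = 0 \cdot 456 + \frac{1}{7} \cdot 2 = 0 + \frac{1}{7} \cdot 2 = 0 + \frac{2}{7} = \frac{2}{7}$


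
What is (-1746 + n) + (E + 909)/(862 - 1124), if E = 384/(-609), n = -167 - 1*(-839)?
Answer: -57306163/53186 ≈ -1077.5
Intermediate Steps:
n = 672 (n = -167 + 839 = 672)
E = -128/203 (E = 384*(-1/609) = -128/203 ≈ -0.63054)
(-1746 + n) + (E + 909)/(862 - 1124) = (-1746 + 672) + (-128/203 + 909)/(862 - 1124) = -1074 + (184399/203)/(-262) = -1074 + (184399/203)*(-1/262) = -1074 - 184399/53186 = -57306163/53186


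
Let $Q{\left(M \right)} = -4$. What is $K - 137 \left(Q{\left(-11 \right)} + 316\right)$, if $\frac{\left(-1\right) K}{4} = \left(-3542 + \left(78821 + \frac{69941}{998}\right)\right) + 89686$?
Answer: $- \frac{350739278}{499} \approx -7.0288 \cdot 10^{5}$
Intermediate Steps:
$K = - \frac{329410022}{499}$ ($K = - 4 \left(\left(-3542 + \left(78821 + \frac{69941}{998}\right)\right) + 89686\right) = - 4 \left(\left(-3542 + \frac{78733299}{998}\right) + 89686\right) = - 4 \left(\frac{75198383}{998} + 89686\right) = \left(-4\right) \frac{164705011}{998} = - \frac{329410022}{499} \approx -6.6014 \cdot 10^{5}$)
$K - 137 \left(Q{\left(-11 \right)} + 316\right) = - \frac{329410022}{499} - 137 \left(-4 + 316\right) = - \frac{329410022}{499} - 42744 = - \frac{350739278}{499}$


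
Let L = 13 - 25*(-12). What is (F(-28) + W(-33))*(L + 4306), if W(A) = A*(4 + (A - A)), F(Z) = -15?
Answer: -678993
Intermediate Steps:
W(A) = 4*A (W(A) = A*(4 + 0) = A*4 = 4*A)
L = 313 (L = 13 + 300 = 313)
(F(-28) + W(-33))*(L + 4306) = (-15 + 4*(-33))*(313 + 4306) = (-15 - 132)*4619 = -147*4619 = -678993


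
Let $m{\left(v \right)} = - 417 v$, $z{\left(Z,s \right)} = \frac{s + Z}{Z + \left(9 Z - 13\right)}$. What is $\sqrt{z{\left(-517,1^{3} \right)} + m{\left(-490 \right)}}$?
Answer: $\frac{3 \sqrt{609891042422}}{5183} \approx 452.03$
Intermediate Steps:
$z{\left(Z,s \right)} = \frac{Z + s}{-13 + 10 Z}$ ($z{\left(Z,s \right)} = \frac{Z + s}{Z + \left(-13 + 9 Z\right)} = \frac{Z + s}{-13 + 10 Z}$)
$\sqrt{z{\left(-517,1^{3} \right)} + m{\left(-490 \right)}} = \sqrt{\frac{-517 + 1^{3}}{-13 + 10 \left(-517\right)} - -204330} = \sqrt{\frac{-517 + 1}{-13 - 5170} + 204330} = \sqrt{\frac{1}{-5183} \left(-516\right) + 204330} = \sqrt{\left(- \frac{1}{5183}\right) \left(-516\right) + 204330} = \sqrt{\frac{516}{5183} + 204330} = \sqrt{\frac{1059042906}{5183}} = \frac{3 \sqrt{609891042422}}{5183}$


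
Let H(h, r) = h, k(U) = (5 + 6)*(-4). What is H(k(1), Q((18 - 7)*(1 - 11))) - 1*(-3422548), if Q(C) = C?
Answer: 3422504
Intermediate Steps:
k(U) = -44 (k(U) = 11*(-4) = -44)
H(k(1), Q((18 - 7)*(1 - 11))) - 1*(-3422548) = -44 - 1*(-3422548) = -44 + 3422548 = 3422504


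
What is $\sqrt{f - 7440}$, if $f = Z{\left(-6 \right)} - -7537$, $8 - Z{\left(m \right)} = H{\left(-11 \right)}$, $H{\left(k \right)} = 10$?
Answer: $\sqrt{95} \approx 9.7468$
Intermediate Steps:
$Z{\left(m \right)} = -2$ ($Z{\left(m \right)} = 8 - 10 = -2$)
$f = 7535$ ($f = -2 - -7537 = -2 + 7537 = 7535$)
$\sqrt{f - 7440} = \sqrt{7535 - 7440} = \sqrt{95}$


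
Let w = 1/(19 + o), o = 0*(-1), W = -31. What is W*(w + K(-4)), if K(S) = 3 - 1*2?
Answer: -620/19 ≈ -32.632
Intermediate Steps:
o = 0
K(S) = 1 (K(S) = 3 - 2 = 1)
w = 1/19 (w = 1/(19 + 0) = 1/19 ≈ 0.052632)
W*(w + K(-4)) = -31*(1/19 + 1) = -31*20/19 = -620/19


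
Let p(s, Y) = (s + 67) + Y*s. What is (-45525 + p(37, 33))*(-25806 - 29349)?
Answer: 2437851000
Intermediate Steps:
p(s, Y) = 67 + s + Y*s (p(s, Y) = (67 + s) + Y*s = 67 + s + Y*s)
(-45525 + p(37, 33))*(-25806 - 29349) = (-45525 + (67 + 37 + 33*37))*(-25806 - 29349) = (-45525 + (67 + 37 + 1221))*(-55155) = (-45525 + 1325)*(-55155) = -44200*(-55155) = 2437851000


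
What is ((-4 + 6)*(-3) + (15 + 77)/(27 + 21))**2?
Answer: 2401/144 ≈ 16.674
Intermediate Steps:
((-4 + 6)*(-3) + (15 + 77)/(27 + 21))**2 = (2*(-3) + 92/48)**2 = (-6 + 92*(1/48))**2 = (-6 + 23/12)**2 = (-49/12)**2 = 2401/144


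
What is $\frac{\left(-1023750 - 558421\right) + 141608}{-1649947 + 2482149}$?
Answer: $- \frac{1440563}{832202} \approx -1.731$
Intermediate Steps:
$\frac{\left(-1023750 - 558421\right) + 141608}{-1649947 + 2482149} = \frac{-1582171 + 141608}{832202} = \left(-1440563\right) \frac{1}{832202} = - \frac{1440563}{832202}$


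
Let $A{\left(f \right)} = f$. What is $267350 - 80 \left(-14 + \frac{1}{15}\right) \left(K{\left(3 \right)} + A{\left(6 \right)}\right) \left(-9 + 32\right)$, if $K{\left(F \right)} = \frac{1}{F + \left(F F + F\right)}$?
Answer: $\frac{19029742}{45} \approx 4.2288 \cdot 10^{5}$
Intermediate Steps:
$K{\left(F \right)} = \frac{1}{F^{2} + 2 F}$ ($K{\left(F \right)} = \frac{1}{F + \left(F^{2} + F\right)} = \frac{1}{F + \left(F + F^{2}\right)} = \frac{1}{F^{2} + 2 F}$)
$267350 - 80 \left(-14 + \frac{1}{15}\right) \left(K{\left(3 \right)} + A{\left(6 \right)}\right) \left(-9 + 32\right) = 267350 - 80 \left(-14 + \frac{1}{15}\right) \left(\frac{1}{3 \left(2 + 3\right)} + 6\right) \left(-9 + 32\right) = 267350 - 80 \left(-14 + \frac{1}{15}\right) \left(\frac{1}{3 \cdot 5} + 6\right) 23 = 267350 - 80 \left(- \frac{209}{15}\right) \left(\frac{1}{3} \cdot \frac{1}{5} + 6\right) 23 = 267350 - - \frac{3344 \left(\frac{1}{15} + 6\right) 23}{3} = 267350 - - \frac{3344 \cdot \frac{91}{15} \cdot 23}{3} = 267350 - \left(- \frac{3344}{3}\right) \frac{2093}{15} = 267350 - - \frac{6998992}{45} = 267350 + \frac{6998992}{45} = \frac{19029742}{45}$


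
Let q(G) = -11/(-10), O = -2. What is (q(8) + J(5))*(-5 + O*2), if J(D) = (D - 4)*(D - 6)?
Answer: -9/10 ≈ -0.90000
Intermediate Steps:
q(G) = 11/10 (q(G) = -11*(-1/10) = 11/10)
J(D) = (-6 + D)*(-4 + D) (J(D) = (-4 + D)*(-6 + D) = (-6 + D)*(-4 + D))
(q(8) + J(5))*(-5 + O*2) = (11/10 + (24 + 5**2 - 10*5))*(-5 - 2*2) = (11/10 + (24 + 25 - 50))*(-5 - 4) = (11/10 - 1)*(-9) = (1/10)*(-9) = -9/10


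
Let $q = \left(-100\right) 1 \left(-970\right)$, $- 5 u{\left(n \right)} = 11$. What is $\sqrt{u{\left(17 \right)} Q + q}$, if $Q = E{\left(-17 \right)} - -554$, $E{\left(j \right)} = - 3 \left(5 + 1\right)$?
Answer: $\frac{8 \sqrt{37430}}{5} \approx 309.55$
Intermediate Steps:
$u{\left(n \right)} = - \frac{11}{5}$ ($u{\left(n \right)} = \left(- \frac{1}{5}\right) 11 = - \frac{11}{5}$)
$E{\left(j \right)} = -18$ ($E{\left(j \right)} = \left(-3\right) 6 = -18$)
$q = 97000$ ($q = \left(-100\right) \left(-970\right) = 97000$)
$Q = 536$ ($Q = -18 - -554 = -18 + 554 = 536$)
$\sqrt{u{\left(17 \right)} Q + q} = \sqrt{\left(- \frac{11}{5}\right) 536 + 97000} = \sqrt{- \frac{5896}{5} + 97000} = \sqrt{\frac{479104}{5}} = \frac{8 \sqrt{37430}}{5}$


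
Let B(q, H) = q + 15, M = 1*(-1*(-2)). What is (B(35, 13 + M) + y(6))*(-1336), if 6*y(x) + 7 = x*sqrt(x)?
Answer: -195724/3 - 1336*sqrt(6) ≈ -68514.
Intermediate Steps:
M = 2 (M = 1*2 = 2)
y(x) = -7/6 + x**(3/2)/6 (y(x) = -7/6 + (x*sqrt(x))/6 = -7/6 + x**(3/2)/6)
B(q, H) = 15 + q
(B(35, 13 + M) + y(6))*(-1336) = ((15 + 35) + (-7/6 + 6**(3/2)/6))*(-1336) = (50 + (-7/6 + (6*sqrt(6))/6))*(-1336) = (50 + (-7/6 + sqrt(6)))*(-1336) = (293/6 + sqrt(6))*(-1336) = -195724/3 - 1336*sqrt(6)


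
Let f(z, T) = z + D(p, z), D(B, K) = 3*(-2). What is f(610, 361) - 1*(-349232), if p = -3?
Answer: 349836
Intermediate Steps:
D(B, K) = -6
f(z, T) = -6 + z (f(z, T) = z - 6 = -6 + z)
f(610, 361) - 1*(-349232) = (-6 + 610) - 1*(-349232) = 604 + 349232 = 349836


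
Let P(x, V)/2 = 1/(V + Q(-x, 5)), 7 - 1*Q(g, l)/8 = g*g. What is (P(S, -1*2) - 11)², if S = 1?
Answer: 63504/529 ≈ 120.05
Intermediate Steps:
Q(g, l) = 56 - 8*g² (Q(g, l) = 56 - 8*g*g = 56 - 8*g²)
P(x, V) = 2/(56 + V - 8*x²) (P(x, V) = 2/(V + (56 - 8*x²)) = 2/(56 + V - 8*x²))
(P(S, -1*2) - 11)² = (2/(56 - 1*2 - 8*1²) - 11)² = (2/(56 - 2 - 8*1) - 11)² = (2/(56 - 2 - 8) - 11)² = (2/46 - 11)² = (2*(1/46) - 11)² = (1/23 - 11)² = (-252/23)² = 63504/529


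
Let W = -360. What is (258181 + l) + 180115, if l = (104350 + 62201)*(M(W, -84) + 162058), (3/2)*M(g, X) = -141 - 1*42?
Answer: 26971041032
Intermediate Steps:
M(g, X) = -122 (M(g, X) = 2*(-141 - 1*42)/3 = 2*(-141 - 42)/3 = (2/3)*(-183) = -122)
l = 26970602736 (l = (104350 + 62201)*(-122 + 162058) = 166551*161936 = 26970602736)
(258181 + l) + 180115 = (258181 + 26970602736) + 180115 = 26970860917 + 180115 = 26971041032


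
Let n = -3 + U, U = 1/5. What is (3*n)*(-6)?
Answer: 252/5 ≈ 50.400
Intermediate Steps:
U = ⅕ ≈ 0.20000
n = -14/5 (n = -3 + ⅕ = -14/5 ≈ -2.8000)
(3*n)*(-6) = (3*(-14/5))*(-6) = -42/5*(-6) = 252/5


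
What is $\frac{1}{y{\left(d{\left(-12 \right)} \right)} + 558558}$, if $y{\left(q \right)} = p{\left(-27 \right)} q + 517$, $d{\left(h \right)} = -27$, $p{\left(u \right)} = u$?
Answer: $\frac{1}{559804} \approx 1.7863 \cdot 10^{-6}$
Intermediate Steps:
$y{\left(q \right)} = 517 - 27 q$ ($y{\left(q \right)} = - 27 q + 517 = 517 - 27 q$)
$\frac{1}{y{\left(d{\left(-12 \right)} \right)} + 558558} = \frac{1}{\left(517 - -729\right) + 558558} = \frac{1}{\left(517 + 729\right) + 558558} = \frac{1}{1246 + 558558} = \frac{1}{559804}$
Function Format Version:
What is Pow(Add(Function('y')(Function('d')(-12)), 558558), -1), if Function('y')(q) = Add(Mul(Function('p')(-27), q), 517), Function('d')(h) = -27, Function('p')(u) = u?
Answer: Rational(1, 559804) ≈ 1.7863e-6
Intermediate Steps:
Function('y')(q) = Add(517, Mul(-27, q)) (Function('y')(q) = Add(Mul(-27, q), 517) = Add(517, Mul(-27, q)))
Pow(Add(Function('y')(Function('d')(-12)), 558558), -1) = Pow(Add(Add(517, Mul(-27, -27)), 558558), -1) = Pow(Add(Add(517, 729), 558558), -1) = Pow(Add(1246, 558558), -1) = Pow(559804, -1) = Rational(1, 559804)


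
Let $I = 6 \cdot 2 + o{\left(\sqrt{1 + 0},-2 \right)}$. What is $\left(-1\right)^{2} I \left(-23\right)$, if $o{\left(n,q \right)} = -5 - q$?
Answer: $-207$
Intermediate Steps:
$I = 9$ ($I = 6 \cdot 2 - 3 = 12 + \left(-5 + 2\right) = 12 - 3 = 9$)
$\left(-1\right)^{2} I \left(-23\right) = \left(-1\right)^{2} \cdot 9 \left(-23\right) = 1 \cdot 9 \left(-23\right) = 9 \left(-23\right) = -207$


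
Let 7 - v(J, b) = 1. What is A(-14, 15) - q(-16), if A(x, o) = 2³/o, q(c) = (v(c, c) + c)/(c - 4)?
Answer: 1/30 ≈ 0.033333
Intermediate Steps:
v(J, b) = 6 (v(J, b) = 7 - 1*1 = 7 - 1 = 6)
q(c) = (6 + c)/(-4 + c) (q(c) = (6 + c)/(c - 4) = (6 + c)/(-4 + c))
A(x, o) = 8/o
A(-14, 15) - q(-16) = 8/15 - (6 - 16)/(-4 - 16) = 8*(1/15) - (-10)/(-20) = 8/15 - (-1)*(-10)/20 = 8/15 - 1*½ = 8/15 - ½ = 1/30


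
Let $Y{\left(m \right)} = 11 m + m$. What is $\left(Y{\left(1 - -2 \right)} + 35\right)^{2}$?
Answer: $5041$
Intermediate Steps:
$Y{\left(m \right)} = 12 m$
$\left(Y{\left(1 - -2 \right)} + 35\right)^{2} = \left(12 \left(1 - -2\right) + 35\right)^{2} = \left(12 \left(1 + 2\right) + 35\right)^{2} = \left(12 \cdot 3 + 35\right)^{2} = \left(36 + 35\right)^{2} = 71^{2} = 5041$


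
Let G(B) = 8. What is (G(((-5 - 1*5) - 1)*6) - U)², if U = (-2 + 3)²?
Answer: 49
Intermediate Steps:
U = 1 (U = 1² = 1)
(G(((-5 - 1*5) - 1)*6) - U)² = (8 - 1*1)² = (8 - 1)² = 7² = 49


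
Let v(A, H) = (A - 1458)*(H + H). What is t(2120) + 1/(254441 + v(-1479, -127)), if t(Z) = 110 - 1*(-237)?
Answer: 347152334/1000439 ≈ 347.00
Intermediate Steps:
v(A, H) = 2*H*(-1458 + A) (v(A, H) = (-1458 + A)*(2*H) = 2*H*(-1458 + A))
t(Z) = 347 (t(Z) = 110 + 237 = 347)
t(2120) + 1/(254441 + v(-1479, -127)) = 347 + 1/(254441 + 2*(-127)*(-1458 - 1479)) = 347 + 1/(254441 + 2*(-127)*(-2937)) = 347 + 1/(254441 + 745998) = 347 + 1/1000439 = 347152334/1000439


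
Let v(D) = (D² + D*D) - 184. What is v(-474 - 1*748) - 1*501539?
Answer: 2484845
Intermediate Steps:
v(D) = -184 + 2*D² (v(D) = (D² + D²) - 184 = 2*D² - 184 = -184 + 2*D²)
v(-474 - 1*748) - 1*501539 = (-184 + 2*(-474 - 1*748)²) - 1*501539 = (-184 + 2*(-474 - 748)²) - 501539 = (-184 + 2*(-1222)²) - 501539 = (-184 + 2*1493284) - 501539 = (-184 + 2986568) - 501539 = 2986384 - 501539 = 2484845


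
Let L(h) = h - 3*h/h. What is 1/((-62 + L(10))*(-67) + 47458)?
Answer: 1/51143 ≈ 1.9553e-5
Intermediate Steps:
L(h) = -3 + h (L(h) = h - 3*1 = h - 3 = -3 + h)
1/((-62 + L(10))*(-67) + 47458) = 1/((-62 + (-3 + 10))*(-67) + 47458) = 1/((-62 + 7)*(-67) + 47458) = 1/(-55*(-67) + 47458) = 1/(3685 + 47458) = 1/51143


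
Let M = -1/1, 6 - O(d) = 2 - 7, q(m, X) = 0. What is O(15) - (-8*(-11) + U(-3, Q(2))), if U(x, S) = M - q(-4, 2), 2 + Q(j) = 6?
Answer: -76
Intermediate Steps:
O(d) = 11 (O(d) = 6 - (2 - 7) = 6 - 1*(-5) = 6 + 5 = 11)
Q(j) = 4 (Q(j) = -2 + 6 = 4)
M = -1 (M = -1*1 = -1)
U(x, S) = -1 (U(x, S) = -1 - 1*0 = -1 + 0 = -1)
O(15) - (-8*(-11) + U(-3, Q(2))) = 11 - (-8*(-11) - 1) = 11 - (88 - 1) = 11 - 1*87 = 11 - 87 = -76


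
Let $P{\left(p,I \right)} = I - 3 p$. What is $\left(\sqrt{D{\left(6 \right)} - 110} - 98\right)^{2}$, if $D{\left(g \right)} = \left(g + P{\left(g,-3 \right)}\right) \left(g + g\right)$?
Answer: $\left(98 - i \sqrt{290}\right)^{2} \approx 9314.0 - 3337.8 i$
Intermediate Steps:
$D{\left(g \right)} = 2 g \left(-3 - 2 g\right)$ ($D{\left(g \right)} = \left(g - \left(3 + 3 g\right)\right) \left(g + g\right) = \left(-3 - 2 g\right) 2 g = 2 g \left(-3 - 2 g\right)$)
$\left(\sqrt{D{\left(6 \right)} - 110} - 98\right)^{2} = \left(\sqrt{\left(-2\right) 6 \left(3 + 2 \cdot 6\right) - 110} - 98\right)^{2} = \left(\sqrt{\left(-2\right) 6 \left(3 + 12\right) - 110} - 98\right)^{2} = \left(\sqrt{\left(-2\right) 6 \cdot 15 - 110} - 98\right)^{2} = \left(\sqrt{-180 - 110} - 98\right)^{2} = \left(\sqrt{-290} - 98\right)^{2} = \left(i \sqrt{290} - 98\right)^{2} = \left(-98 + i \sqrt{290}\right)^{2}$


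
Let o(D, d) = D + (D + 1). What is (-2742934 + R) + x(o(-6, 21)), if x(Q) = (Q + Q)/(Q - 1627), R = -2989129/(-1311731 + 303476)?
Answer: -755001679477258/275253615 ≈ -2.7429e+6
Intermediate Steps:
o(D, d) = 1 + 2*D (o(D, d) = D + (1 + D) = 1 + 2*D)
R = 2989129/1008255 (R = -2989129/(-1008255) = -2989129*(-1/1008255) = 2989129/1008255 ≈ 2.9647)
x(Q) = 2*Q/(-1627 + Q) (x(Q) = (2*Q)/(-1627 + Q) = 2*Q/(-1627 + Q))
(-2742934 + R) + x(o(-6, 21)) = (-2742934 + 2989129/1008255) + 2*(1 + 2*(-6))/(-1627 + (1 + 2*(-6))) = -2765573931041/1008255 + 2*(1 - 12)/(-1627 + (1 - 12)) = -2765573931041/1008255 + 2*(-11)/(-1627 - 11) = -2765573931041/1008255 + 2*(-11)/(-1638) = -2765573931041/1008255 + 2*(-11)*(-1/1638) = -2765573931041/1008255 + 11/819 = -755001679477258/275253615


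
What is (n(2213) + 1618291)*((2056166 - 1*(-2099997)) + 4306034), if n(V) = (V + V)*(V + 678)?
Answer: 121972897463829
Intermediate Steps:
n(V) = 2*V*(678 + V) (n(V) = (2*V)*(678 + V) = 2*V*(678 + V))
(n(2213) + 1618291)*((2056166 - 1*(-2099997)) + 4306034) = (2*2213*(678 + 2213) + 1618291)*((2056166 - 1*(-2099997)) + 4306034) = (2*2213*2891 + 1618291)*((2056166 + 2099997) + 4306034) = (12795566 + 1618291)*(4156163 + 4306034) = 14413857*8462197 = 121972897463829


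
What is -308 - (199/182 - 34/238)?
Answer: -56229/182 ≈ -308.95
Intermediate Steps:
-308 - (199/182 - 34/238) = -308 - (199*(1/182) - 34*1/238) = -308 - (199/182 - ⅐) = -308 - 1*173/182 = -308 - 173/182 = -56229/182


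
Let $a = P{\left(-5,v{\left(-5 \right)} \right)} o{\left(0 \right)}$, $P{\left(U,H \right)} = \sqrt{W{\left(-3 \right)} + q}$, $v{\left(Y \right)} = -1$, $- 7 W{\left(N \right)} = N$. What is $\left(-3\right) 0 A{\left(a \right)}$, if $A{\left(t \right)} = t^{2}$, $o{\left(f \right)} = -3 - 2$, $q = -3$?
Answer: $0$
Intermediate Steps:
$W{\left(N \right)} = - \frac{N}{7}$
$o{\left(f \right)} = -5$
$P{\left(U,H \right)} = \frac{3 i \sqrt{14}}{7}$ ($P{\left(U,H \right)} = \sqrt{\left(- \frac{1}{7}\right) \left(-3\right) - 3} = \sqrt{\frac{3}{7} - 3} = \sqrt{- \frac{18}{7}} = \frac{3 i \sqrt{14}}{7}$)
$a = - \frac{15 i \sqrt{14}}{7}$ ($a = \frac{3 i \sqrt{14}}{7} \left(-5\right) = - \frac{15 i \sqrt{14}}{7} \approx - 8.0178 i$)
$\left(-3\right) 0 A{\left(a \right)} = \left(-3\right) 0 \left(- \frac{15 i \sqrt{14}}{7}\right)^{2} = 0 \left(- \frac{450}{7}\right) = 0$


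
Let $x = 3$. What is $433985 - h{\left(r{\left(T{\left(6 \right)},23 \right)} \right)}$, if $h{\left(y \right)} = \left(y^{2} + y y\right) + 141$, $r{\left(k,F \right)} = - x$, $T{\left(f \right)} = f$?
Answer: $433826$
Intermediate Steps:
$r{\left(k,F \right)} = -3$ ($r{\left(k,F \right)} = \left(-1\right) 3 = -3$)
$h{\left(y \right)} = 141 + 2 y^{2}$ ($h{\left(y \right)} = \left(y^{2} + y^{2}\right) + 141 = 2 y^{2} + 141 = 141 + 2 y^{2}$)
$433985 - h{\left(r{\left(T{\left(6 \right)},23 \right)} \right)} = 433985 - \left(141 + 2 \left(-3\right)^{2}\right) = 433985 - \left(141 + 2 \cdot 9\right) = 433985 - \left(141 + 18\right) = 433985 - 159 = 433826$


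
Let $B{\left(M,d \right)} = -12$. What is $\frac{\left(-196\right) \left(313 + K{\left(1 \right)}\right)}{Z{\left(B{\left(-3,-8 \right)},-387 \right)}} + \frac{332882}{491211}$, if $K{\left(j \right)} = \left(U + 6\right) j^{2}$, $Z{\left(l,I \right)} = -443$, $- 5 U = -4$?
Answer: $\frac{154684825874}{1088032365} \approx 142.17$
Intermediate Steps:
$U = \frac{4}{5}$ ($U = \left(- \frac{1}{5}\right) \left(-4\right) = \frac{4}{5} \approx 0.8$)
$K{\left(j \right)} = \frac{34 j^{2}}{5}$ ($K{\left(j \right)} = \left(\frac{4}{5} + 6\right) j^{2} = \frac{34 j^{2}}{5}$)
$\frac{\left(-196\right) \left(313 + K{\left(1 \right)}\right)}{Z{\left(B{\left(-3,-8 \right)},-387 \right)}} + \frac{332882}{491211} = \frac{\left(-196\right) \left(313 + \frac{34 \cdot 1^{2}}{5}\right)}{-443} + \frac{332882}{491211} = - 196 \left(313 + \frac{34}{5} \cdot 1\right) \left(- \frac{1}{443}\right) + 332882 \cdot \frac{1}{491211} = - 196 \left(313 + \frac{34}{5}\right) \left(- \frac{1}{443}\right) + \frac{332882}{491211} = \left(-196\right) \frac{1599}{5} \left(- \frac{1}{443}\right) + \frac{332882}{491211} = \left(- \frac{313404}{5}\right) \left(- \frac{1}{443}\right) + \frac{332882}{491211} = \frac{313404}{2215} + \frac{332882}{491211} = \frac{154684825874}{1088032365}$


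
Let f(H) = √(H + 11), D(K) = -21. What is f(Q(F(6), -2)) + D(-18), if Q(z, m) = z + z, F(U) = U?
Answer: -21 + √23 ≈ -16.204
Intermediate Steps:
Q(z, m) = 2*z
f(H) = √(11 + H)
f(Q(F(6), -2)) + D(-18) = √(11 + 2*6) - 21 = √(11 + 12) - 21 = √23 - 21 = -21 + √23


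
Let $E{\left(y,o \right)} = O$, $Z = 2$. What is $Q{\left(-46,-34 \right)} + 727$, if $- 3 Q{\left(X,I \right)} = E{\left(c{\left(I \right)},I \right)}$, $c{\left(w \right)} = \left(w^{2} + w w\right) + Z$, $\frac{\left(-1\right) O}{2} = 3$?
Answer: $729$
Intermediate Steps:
$O = -6$ ($O = \left(-2\right) 3 = -6$)
$c{\left(w \right)} = 2 + 2 w^{2}$ ($c{\left(w \right)} = \left(w^{2} + w w\right) + 2 = \left(w^{2} + w^{2}\right) + 2 = 2 w^{2} + 2 = 2 + 2 w^{2}$)
$E{\left(y,o \right)} = -6$
$Q{\left(X,I \right)} = 2$ ($Q{\left(X,I \right)} = \left(- \frac{1}{3}\right) \left(-6\right) = 2$)
$Q{\left(-46,-34 \right)} + 727 = 2 + 727 = 729$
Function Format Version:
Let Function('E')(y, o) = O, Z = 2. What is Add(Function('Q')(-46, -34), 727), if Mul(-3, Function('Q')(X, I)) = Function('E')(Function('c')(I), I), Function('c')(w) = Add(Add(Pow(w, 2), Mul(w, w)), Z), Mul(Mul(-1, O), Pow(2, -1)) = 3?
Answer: 729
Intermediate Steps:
O = -6 (O = Mul(-2, 3) = -6)
Function('c')(w) = Add(2, Mul(2, Pow(w, 2))) (Function('c')(w) = Add(Add(Pow(w, 2), Mul(w, w)), 2) = Add(Add(Pow(w, 2), Pow(w, 2)), 2) = Add(Mul(2, Pow(w, 2)), 2) = Add(2, Mul(2, Pow(w, 2))))
Function('E')(y, o) = -6
Function('Q')(X, I) = 2 (Function('Q')(X, I) = Mul(Rational(-1, 3), -6) = 2)
Add(Function('Q')(-46, -34), 727) = Add(2, 727) = 729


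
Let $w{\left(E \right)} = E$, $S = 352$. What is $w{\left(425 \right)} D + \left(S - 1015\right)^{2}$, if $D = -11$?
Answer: $434894$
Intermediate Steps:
$w{\left(425 \right)} D + \left(S - 1015\right)^{2} = 425 \left(-11\right) + \left(352 - 1015\right)^{2} = -4675 + \left(-663\right)^{2} = -4675 + 439569 = 434894$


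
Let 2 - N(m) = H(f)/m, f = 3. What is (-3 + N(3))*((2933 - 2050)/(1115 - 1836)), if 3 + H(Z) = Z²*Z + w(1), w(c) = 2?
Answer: 25607/2163 ≈ 11.839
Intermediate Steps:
H(Z) = -1 + Z³ (H(Z) = -3 + (Z²*Z + 2) = -3 + (Z³ + 2) = -3 + (2 + Z³) = -1 + Z³)
N(m) = 2 - 26/m (N(m) = 2 - (-1 + 3³)/m = 2 - (-1 + 27)/m = 2 - 26/m)
(-3 + N(3))*((2933 - 2050)/(1115 - 1836)) = (-3 + (2 - 26/3))*((2933 - 2050)/(1115 - 1836)) = (-3 + (2 - 26*⅓))*(883/(-721)) = (-3 + (2 - 26/3))*(883*(-1/721)) = (-3 - 20/3)*(-883/721) = -29/3*(-883/721) = 25607/2163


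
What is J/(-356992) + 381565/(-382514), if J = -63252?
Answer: -14002609619/17069304736 ≈ -0.82034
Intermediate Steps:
J/(-356992) + 381565/(-382514) = -63252/(-356992) + 381565/(-382514) = -63252*(-1/356992) + 381565*(-1/382514) = 15813/89248 - 381565/382514 = -14002609619/17069304736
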